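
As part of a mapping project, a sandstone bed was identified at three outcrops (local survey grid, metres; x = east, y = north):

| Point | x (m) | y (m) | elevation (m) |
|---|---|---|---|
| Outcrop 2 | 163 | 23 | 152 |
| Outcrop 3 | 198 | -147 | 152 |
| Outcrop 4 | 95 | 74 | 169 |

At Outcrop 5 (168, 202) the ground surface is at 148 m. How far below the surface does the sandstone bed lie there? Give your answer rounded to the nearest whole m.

8 m

Let the plane be z = a·x + b·y + c.
Outcrop 3−Outcrop 2: 35a − 170b = 0;  Outcrop 4−Outcrop 2: −68a + 51b = 17.
Solving gives a = −0.29565, b = −0.06087.
Then c = 152 − a·163 − b·23 = 201.59.
At (168, 202): z_contact = −49.7 − 12.3 + 201.59 = 139.6 m.
Depth below ground = 148 − 139.6 = 8 m.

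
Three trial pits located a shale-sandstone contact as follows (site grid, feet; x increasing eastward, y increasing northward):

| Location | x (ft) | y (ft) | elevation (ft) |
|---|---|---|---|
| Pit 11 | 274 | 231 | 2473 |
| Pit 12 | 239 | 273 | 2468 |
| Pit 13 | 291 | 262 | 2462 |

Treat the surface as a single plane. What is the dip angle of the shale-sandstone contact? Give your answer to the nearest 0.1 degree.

Let the plane be z = a·x + b·y + c.
Pit 12−Pit 11: −35a + 42b = −5;  Pit 13−Pit 11: 17a + 31b = −11.
Solving gives a = −0.17065, b = −0.26126.
Gradient magnitude |∇z| = √(a² + b²) = √(0.02912 + 0.06825) = 0.31205.
True dip = arctan(0.31205) = 17.3°, dipping toward NNE (azimuth ≈ 033°).

17.3°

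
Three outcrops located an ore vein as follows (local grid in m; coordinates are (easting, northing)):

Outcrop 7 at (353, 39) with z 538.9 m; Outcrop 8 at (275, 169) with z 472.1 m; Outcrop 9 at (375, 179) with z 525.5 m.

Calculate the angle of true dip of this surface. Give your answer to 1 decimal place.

30.2°

Let the plane be z = a·E + b·N + c.
Outcrop 8−Outcrop 7: −78a + 130b = −66.8;  Outcrop 9−Outcrop 7: 22a + 140b = −13.4.
Solving gives a = 0.55225, b = −0.18250.
Gradient magnitude |∇z| = √(a² + b²) = √(0.30498 + 0.03330) = 0.58162.
True dip = arctan(0.58162) = 30.2°, dipping toward WNW (azimuth ≈ 288°).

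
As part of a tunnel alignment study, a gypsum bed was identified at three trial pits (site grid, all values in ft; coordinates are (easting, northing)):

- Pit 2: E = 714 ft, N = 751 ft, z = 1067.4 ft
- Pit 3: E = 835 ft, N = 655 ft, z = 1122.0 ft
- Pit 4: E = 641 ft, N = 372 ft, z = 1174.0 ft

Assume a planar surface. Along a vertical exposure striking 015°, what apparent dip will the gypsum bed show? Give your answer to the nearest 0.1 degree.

Two edge vectors: Pit 2→Pit 3 = (121, -96, 54.6), Pit 2→Pit 4 = (-73, -379, 106.6).
Normal n = (Pit 2→Pit 3) × (Pit 2→Pit 4) = (10459.8, -16884.4, -52867).
So ∂z/∂E = −n_x/n_z = 0.19785 and ∂z/∂N = −n_y/n_z = −0.31938.
Unit vector along 015° is (sin 15°, cos 15°) = (0.2588, 0.9659).
Slope in that direction = a·(0.2588) + b·(0.9659) = −0.25728.
Apparent dip = arctan|0.25728| = 14.4° (true dip is 20.6°, so apparent ≤ true as expected).

14.4°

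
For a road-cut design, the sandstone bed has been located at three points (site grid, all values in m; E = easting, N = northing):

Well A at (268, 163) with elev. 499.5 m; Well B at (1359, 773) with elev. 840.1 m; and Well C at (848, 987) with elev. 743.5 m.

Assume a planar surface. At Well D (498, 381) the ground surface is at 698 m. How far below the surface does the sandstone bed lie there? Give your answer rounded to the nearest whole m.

Let the plane be z = a·E + b·N + c.
Well B−Well A: 1091a + 610b = 340.6;  Well C−Well A: 580a + 824b = 244.
Solving gives a = 0.24178, b = 0.12593.
Then c = 499.5 − a·268 − b·163 = 414.18.
At (498, 381): z_contact = 120.4 + 48.0 + 414.18 = 582.6 m.
Depth below ground = 698 − 582.6 = 115 m.

115 m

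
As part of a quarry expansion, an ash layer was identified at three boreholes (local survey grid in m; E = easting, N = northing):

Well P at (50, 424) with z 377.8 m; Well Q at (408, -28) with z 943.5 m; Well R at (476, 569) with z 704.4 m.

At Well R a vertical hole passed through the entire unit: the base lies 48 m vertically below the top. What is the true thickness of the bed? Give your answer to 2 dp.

Two edge vectors: Well P→Well Q = (358, -452, 565.7), Well P→Well R = (426, 145, 326.6).
Normal n = (Well P→Well Q) × (Well P→Well R) = (-229649.7, 124065.4, 244462).
So ∂z/∂E = −n_x/n_z = 0.93941 and ∂z/∂N = −n_y/n_z = −0.50750.
|∇z| = √(a²+b²) = 1.06773, so dip δ = arctan(1.06773) = 46.88°.
True thickness = vertical thickness × cos δ = 48 × cos 46.88° = 32.81 m.

32.81 m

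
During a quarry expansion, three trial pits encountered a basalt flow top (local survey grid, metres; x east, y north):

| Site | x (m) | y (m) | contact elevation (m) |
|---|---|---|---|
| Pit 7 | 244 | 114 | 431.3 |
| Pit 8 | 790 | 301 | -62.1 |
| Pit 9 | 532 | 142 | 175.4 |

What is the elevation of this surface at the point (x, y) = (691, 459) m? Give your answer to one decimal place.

Two edge vectors: Pit 7→Pit 8 = (546, 187, -493.4), Pit 7→Pit 9 = (288, 28, -255.9).
Normal n = (Pit 7→Pit 8) × (Pit 7→Pit 9) = (-34038.1, -2377.8, -38568).
So ∂z/∂x = −n_x/n_z = −0.88255 and ∂z/∂y = −n_y/n_z = −0.06165.
Intercept c from Pit 7: 431.3 + 215.34 + 7.03 = 653.67.
At (691, 459): z = −609.8 − 28.3 + 653.67 = 15.5 m.

15.5 m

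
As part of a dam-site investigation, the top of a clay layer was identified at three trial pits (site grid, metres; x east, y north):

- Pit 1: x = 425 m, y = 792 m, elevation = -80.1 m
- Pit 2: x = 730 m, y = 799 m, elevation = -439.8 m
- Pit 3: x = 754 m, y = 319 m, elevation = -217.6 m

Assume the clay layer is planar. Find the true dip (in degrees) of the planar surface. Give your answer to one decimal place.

52.0°

Let the plane be z = a·x + b·y + c.
Pit 2−Pit 1: 305a + 7b = −359.7;  Pit 3−Pit 1: 329a − 473b = −137.5.
Solving gives a = −1.16738, b = −0.52129.
Gradient magnitude |∇z| = √(a² + b²) = √(1.36278 + 0.27174) = 1.27848.
True dip = arctan(1.27848) = 52.0°, dipping toward ENE (azimuth ≈ 066°).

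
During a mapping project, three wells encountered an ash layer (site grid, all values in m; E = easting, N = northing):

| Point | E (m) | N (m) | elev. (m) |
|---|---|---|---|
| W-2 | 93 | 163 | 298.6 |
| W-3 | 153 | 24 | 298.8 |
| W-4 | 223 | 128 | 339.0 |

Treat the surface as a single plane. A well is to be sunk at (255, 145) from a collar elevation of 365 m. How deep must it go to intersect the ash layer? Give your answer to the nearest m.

12 m

Two edge vectors: W-2→W-3 = (60, -139, 0.2), W-2→W-4 = (130, -35, 40.4).
Normal n = (W-2→W-3) × (W-2→W-4) = (-5608.6, -2398, 15970).
So ∂z/∂E = −n_x/n_z = 0.35120 and ∂z/∂N = −n_y/n_z = 0.15016.
Intercept c from W-2: 298.6 − 32.66 − 24.48 = 241.46.
At (255, 145): z_contact = 89.6 + 21.8 + 241.46 = 352.8 m.
Depth below ground = 365 − 352.8 = 12 m.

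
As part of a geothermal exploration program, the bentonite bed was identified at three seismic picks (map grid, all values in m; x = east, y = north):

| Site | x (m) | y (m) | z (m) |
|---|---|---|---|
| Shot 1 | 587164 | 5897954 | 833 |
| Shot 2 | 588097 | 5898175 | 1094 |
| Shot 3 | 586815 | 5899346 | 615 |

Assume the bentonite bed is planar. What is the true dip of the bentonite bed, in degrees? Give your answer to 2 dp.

Let the plane be z = a·x + b·y + c.
Shot 2−Shot 1: 933a + 221b = 261;  Shot 3−Shot 1: −349a + 1392b = −218.
Solving gives a = 0.29908, b = −0.08163.
Gradient magnitude |∇z| = √(a² + b²) = √(0.08945 + 0.00666) = 0.31002.
True dip = arctan(0.31002) = 17.22°, dipping toward WNW (azimuth ≈ 285°).

17.22°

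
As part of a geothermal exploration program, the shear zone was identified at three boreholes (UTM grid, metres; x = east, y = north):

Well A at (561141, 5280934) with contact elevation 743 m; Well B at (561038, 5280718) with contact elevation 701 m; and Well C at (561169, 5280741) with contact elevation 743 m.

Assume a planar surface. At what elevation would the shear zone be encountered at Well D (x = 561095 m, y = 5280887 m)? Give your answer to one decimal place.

Let the plane be z = a·x + b·y + c.
Well B−Well A: −103a − 216b = −42;  Well C−Well A: 28a − 193b = 0.
Solving gives a = 0.312647047, b = 0.045358121.
Then c = 743 − a·561141 − b·5280934 = −414229.32.
At (561095, 5280887): z = 175424.7 + 239531.1 − 414229.32 = 726.5 m.

726.5 m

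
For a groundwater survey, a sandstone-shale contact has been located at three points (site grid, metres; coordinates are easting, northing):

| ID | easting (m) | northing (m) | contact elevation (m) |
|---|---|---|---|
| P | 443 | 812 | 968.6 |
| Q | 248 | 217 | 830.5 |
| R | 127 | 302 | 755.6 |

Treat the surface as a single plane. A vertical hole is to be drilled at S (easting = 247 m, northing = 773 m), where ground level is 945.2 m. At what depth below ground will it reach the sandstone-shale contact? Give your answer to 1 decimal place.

102.1 m

Two edge vectors: P→Q = (-195, -595, -138.1), P→R = (-316, -510, -213).
Normal n = (P→Q) × (P→R) = (56304, 2104.6, -88570).
So ∂z/∂easting = −n_x/n_z = 0.63570 and ∂z/∂northing = −n_y/n_z = 0.02376.
Intercept c from P: 968.6 − 281.62 − 19.29 = 667.69.
At (247, 773): z_contact = 157.02 + 18.37 + 667.69 = 843.08 m.
Depth below ground = 945.2 − 843.08 = 102.1 m.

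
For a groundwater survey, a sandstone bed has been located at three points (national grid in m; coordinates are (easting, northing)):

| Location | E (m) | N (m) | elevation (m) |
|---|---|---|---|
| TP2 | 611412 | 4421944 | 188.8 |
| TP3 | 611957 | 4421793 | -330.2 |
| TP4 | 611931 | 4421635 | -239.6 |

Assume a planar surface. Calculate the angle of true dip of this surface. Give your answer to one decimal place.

48.6°

Let the plane be z = a·E + b·N + c.
TP3−TP2: 545a − 151b = −519;  TP4−TP2: 519a − 309b = −428.4.
Solving gives a = −1.06271, b = −0.39854.
Gradient magnitude |∇z| = √(a² + b²) = √(1.12936 + 0.15883) = 1.13499.
True dip = arctan(1.13499) = 48.6°, dipping toward ENE (azimuth ≈ 069°).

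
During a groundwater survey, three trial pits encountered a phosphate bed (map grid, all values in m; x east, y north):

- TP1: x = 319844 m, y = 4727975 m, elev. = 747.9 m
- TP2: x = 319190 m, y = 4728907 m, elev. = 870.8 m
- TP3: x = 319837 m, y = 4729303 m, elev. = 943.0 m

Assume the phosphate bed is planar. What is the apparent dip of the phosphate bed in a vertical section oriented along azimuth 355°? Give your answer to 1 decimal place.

8.2°

Let the plane be z = a·x + b·y + c.
TP2−TP1: −654a + 932b = 122.9;  TP3−TP1: −7a + 1328b = 195.1.
Solving gives a = 0.02160, b = 0.14703.
Unit vector along 355° is (sin 355°, cos 355°) = (-0.0872, 0.9962).
Slope in that direction = a·(-0.0872) + b·(0.9962) = 0.14458.
Apparent dip = arctan|0.14458| = 8.2° (true dip is 8.5°, so apparent ≤ true as expected).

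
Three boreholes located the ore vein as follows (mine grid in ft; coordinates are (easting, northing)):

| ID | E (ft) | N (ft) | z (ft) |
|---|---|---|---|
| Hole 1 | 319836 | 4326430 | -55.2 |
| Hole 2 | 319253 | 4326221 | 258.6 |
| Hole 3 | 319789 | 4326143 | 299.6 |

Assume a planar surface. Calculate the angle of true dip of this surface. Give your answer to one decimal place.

50.7°

Let the plane be z = a·E + b·N + c.
Hole 2−Hole 1: −583a − 209b = 313.8;  Hole 3−Hole 1: −47a − 287b = 354.8.
Solving gives a = −0.10100, b = −1.21970.
Gradient magnitude |∇z| = √(a² + b²) = √(0.01020 + 1.48766) = 1.22387.
True dip = arctan(1.22387) = 50.7°, dipping toward N (azimuth ≈ 005°).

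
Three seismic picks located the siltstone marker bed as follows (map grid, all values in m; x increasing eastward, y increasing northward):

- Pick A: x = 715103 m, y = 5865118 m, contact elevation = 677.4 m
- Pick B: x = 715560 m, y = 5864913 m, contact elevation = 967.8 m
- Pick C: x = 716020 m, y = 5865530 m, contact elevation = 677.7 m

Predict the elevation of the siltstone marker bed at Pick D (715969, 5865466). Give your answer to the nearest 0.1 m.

Two edge vectors: Pick A→Pick B = (457, -205, 290.4), Pick A→Pick C = (917, 412, 0.3).
Normal n = (Pick A→Pick B) × (Pick A→Pick C) = (-119706.3, 266159.7, 376269).
So ∂z/∂x = −n_x/n_z = 0.318140214 and ∂z/∂y = −n_y/n_z = −0.707365475.
Intercept c from Pick A: 677.4 − 227503.02 + 4148781.98 = 3921956.36.
At (715969, 5865466): z = 227778.5 − 4149028.1 + 3921956.36 = 706.7 m.

706.7 m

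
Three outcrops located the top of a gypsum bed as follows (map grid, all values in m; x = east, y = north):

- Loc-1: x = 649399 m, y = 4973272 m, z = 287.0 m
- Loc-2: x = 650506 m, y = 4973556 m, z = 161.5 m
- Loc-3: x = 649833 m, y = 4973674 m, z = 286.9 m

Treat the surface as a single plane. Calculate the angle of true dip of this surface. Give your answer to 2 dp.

Let the plane be z = a·x + b·y + c.
Loc-2−Loc-1: 1107a + 284b = −125.5;  Loc-3−Loc-1: 434a + 402b = −0.1.
Solving gives a = −0.15671, b = 0.16894.
Gradient magnitude |∇z| = √(a² + b²) = √(0.02456 + 0.02854) = 0.23043.
True dip = arctan(0.23043) = 12.98°, dipping toward SE (azimuth ≈ 137°).

12.98°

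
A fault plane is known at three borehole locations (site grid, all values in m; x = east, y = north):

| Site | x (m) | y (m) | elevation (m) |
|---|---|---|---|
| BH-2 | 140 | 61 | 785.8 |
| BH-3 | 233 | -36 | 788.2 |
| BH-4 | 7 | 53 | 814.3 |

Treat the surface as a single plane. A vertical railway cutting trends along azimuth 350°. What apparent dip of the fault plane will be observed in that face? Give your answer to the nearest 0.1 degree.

10.2°

Let the plane be z = a·x + b·y + c.
BH-3−BH-2: 93a − 97b = 2.4;  BH-4−BH-2: −133a − 8b = 28.5.
Solving gives a = −0.20119, b = −0.21764.
Unit vector along 350° is (sin 350°, cos 350°) = (-0.1736, 0.9848).
Slope in that direction = a·(-0.1736) + b·(0.9848) = −0.17940.
Apparent dip = arctan|0.17940| = 10.2° (true dip is 16.5°, so apparent ≤ true as expected).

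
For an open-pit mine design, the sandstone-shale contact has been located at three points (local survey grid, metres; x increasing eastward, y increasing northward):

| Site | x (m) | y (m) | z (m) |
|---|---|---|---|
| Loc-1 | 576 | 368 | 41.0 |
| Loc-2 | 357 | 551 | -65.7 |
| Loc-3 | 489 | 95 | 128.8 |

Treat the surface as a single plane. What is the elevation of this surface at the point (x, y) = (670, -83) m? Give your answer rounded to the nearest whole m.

227 m

Let the plane be z = a·x + b·y + c.
Loc-2−Loc-1: −219a + 183b = −106.7;  Loc-3−Loc-1: −87a − 273b = 87.8.
Solving gives a = 0.17253, b = −0.37659.
Then c = 41 − a·576 − b·368 = 80.21.
At (670, -83): z = 115.6 + 31.3 + 80.21 = 227.1 m.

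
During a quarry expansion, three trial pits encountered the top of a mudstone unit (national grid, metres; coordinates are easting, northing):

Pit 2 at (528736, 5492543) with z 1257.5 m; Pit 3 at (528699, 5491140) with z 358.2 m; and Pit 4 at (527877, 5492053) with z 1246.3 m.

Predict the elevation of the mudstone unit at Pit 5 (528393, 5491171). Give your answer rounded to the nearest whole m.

Let the plane be z = a·easting + b·northing + c.
Pit 3−Pit 2: −37a − 1403b = −899.3;  Pit 4−Pit 2: −859a − 490b = −11.2.
Solving gives a = −0.35798364, b = 0.65042437.
Then c = 1257.5 − a·528736 − b·5492543 = −3381947.50.
At (528393, 5491171): z = −189156.0 + 3571591.5 − 3381947.50 = 487.9 m.

488 m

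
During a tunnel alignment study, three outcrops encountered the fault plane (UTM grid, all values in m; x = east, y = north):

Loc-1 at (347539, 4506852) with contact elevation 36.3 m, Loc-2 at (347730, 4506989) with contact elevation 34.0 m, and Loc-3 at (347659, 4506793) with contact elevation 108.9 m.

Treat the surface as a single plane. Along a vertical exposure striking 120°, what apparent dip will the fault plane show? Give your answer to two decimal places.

Two edge vectors: Loc-1→Loc-2 = (191, 137, -2.3), Loc-1→Loc-3 = (120, -59, 72.6).
Normal n = (Loc-1→Loc-2) × (Loc-1→Loc-3) = (9810.5, -14142.6, -27709).
So ∂z/∂x = −n_x/n_z = 0.35405 and ∂z/∂y = −n_y/n_z = −0.51040.
Unit vector along 120° is (sin 120°, cos 120°) = (0.8660, -0.5000).
Slope in that direction = a·(0.8660) + b·(-0.5000) = 0.56182.
Apparent dip = arctan|0.56182| = 29.33° (true dip is 31.8°, so apparent ≤ true as expected).

29.33°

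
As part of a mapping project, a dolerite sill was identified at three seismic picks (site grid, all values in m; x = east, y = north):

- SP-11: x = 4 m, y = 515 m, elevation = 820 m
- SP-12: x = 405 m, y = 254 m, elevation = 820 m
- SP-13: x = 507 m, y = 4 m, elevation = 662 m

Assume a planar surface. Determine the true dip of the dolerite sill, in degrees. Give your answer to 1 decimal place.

45.8°

Let the plane be z = a·x + b·y + c.
SP-12−SP-11: 401a − 261b = 0;  SP-13−SP-11: 503a − 511b = −158.
Solving gives a = 0.56009, b = 0.86052.
Gradient magnitude |∇z| = √(a² + b²) = √(0.31370 + 0.74049) = 1.02673.
True dip = arctan(1.02673) = 45.8°, dipping toward SSW (azimuth ≈ 213°).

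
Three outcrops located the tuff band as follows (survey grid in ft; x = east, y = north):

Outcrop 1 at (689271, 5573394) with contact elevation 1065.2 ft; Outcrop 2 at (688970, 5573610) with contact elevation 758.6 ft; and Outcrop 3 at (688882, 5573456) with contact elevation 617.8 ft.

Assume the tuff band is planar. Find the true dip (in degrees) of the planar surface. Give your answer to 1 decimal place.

Let the plane be z = a·x + b·y + c.
Outcrop 2−Outcrop 1: −301a + 216b = −306.6;  Outcrop 3−Outcrop 1: −389a + 62b = −447.4.
Solving gives a = 1.18768, b = 0.23561.
Gradient magnitude |∇z| = √(a² + b²) = √(1.41059 + 0.05551) = 1.21083.
True dip = arctan(1.21083) = 50.4°, dipping toward W (azimuth ≈ 259°).

50.4°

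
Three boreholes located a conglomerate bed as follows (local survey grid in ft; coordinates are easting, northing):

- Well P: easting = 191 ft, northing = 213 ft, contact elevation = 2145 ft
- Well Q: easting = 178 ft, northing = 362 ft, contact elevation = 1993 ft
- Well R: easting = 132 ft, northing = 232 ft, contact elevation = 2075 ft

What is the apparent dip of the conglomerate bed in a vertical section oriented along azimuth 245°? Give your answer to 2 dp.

Let the plane be z = a·easting + b·northing + c.
Well Q−Well P: −13a + 149b = −152;  Well R−Well P: −59a + 19b = −70.
Solving gives a = 0.88272, b = −0.94312.
Unit vector along 245° is (sin 245°, cos 245°) = (-0.9063, -0.4226).
Slope in that direction = a·(-0.9063) + b·(-0.4226) = −0.40144.
Apparent dip = arctan|0.40144| = 21.87° (true dip is 52.3°, so apparent ≤ true as expected).

21.87°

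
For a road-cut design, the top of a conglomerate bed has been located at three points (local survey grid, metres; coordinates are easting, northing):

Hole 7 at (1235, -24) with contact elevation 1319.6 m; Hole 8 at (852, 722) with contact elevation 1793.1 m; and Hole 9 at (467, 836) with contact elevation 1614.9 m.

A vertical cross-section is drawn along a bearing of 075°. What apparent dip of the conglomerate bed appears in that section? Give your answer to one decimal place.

Two edge vectors: Hole 7→Hole 8 = (-383, 746, 473.5), Hole 7→Hole 9 = (-768, 860, 295.3).
Normal n = (Hole 7→Hole 8) × (Hole 7→Hole 9) = (-186916.2, -250548.1, 243548).
So ∂z/∂easting = −n_x/n_z = 0.76747 and ∂z/∂northing = −n_y/n_z = 1.02874.
Unit vector along 075° is (sin 75°, cos 75°) = (0.9659, 0.2588).
Slope in that direction = a·(0.9659) + b·(0.2588) = 1.00758.
Apparent dip = arctan|1.00758| = 45.2° (true dip is 52.1°, so apparent ≤ true as expected).

45.2°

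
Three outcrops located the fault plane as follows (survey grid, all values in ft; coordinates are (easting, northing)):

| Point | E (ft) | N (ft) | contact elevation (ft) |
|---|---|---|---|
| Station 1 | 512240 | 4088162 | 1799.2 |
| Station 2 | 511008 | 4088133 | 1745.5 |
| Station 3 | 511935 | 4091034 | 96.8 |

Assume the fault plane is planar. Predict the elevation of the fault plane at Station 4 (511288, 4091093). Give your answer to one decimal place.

25.1 ft

Let the plane be z = a·E + b·N + c.
Station 2−Station 1: −1232a − 29b = −53.7;  Station 3−Station 1: −305a + 2872b = −1702.4.
Solving gives a = 0.057397081, b = −0.586662218.
Then c = 1799.2 − a·512240 − b·4088162 = 2370768.31.
At (511288, 4091093): z = 29346.4 − 2400089.7 + 2370768.31 = 25.1 ft.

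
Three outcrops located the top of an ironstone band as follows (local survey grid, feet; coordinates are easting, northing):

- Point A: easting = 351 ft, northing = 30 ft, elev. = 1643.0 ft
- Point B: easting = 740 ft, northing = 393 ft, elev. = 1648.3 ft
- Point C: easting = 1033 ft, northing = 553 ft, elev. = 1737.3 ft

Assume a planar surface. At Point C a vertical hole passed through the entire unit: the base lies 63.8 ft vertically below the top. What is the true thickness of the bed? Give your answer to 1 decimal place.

44.3 ft

Two edge vectors: Point A→Point B = (389, 363, 5.3), Point A→Point C = (682, 523, 94.3).
Normal n = (Point A→Point B) × (Point A→Point C) = (31459, -33068.1, -44119).
So ∂z/∂easting = −n_x/n_z = 0.71305 and ∂z/∂northing = −n_y/n_z = −0.74952.
|∇z| = √(a²+b²) = 1.03451, so dip δ = arctan(1.03451) = 45.97°.
True thickness = vertical thickness × cos δ = 63.8 × cos 45.97° = 44.3 ft.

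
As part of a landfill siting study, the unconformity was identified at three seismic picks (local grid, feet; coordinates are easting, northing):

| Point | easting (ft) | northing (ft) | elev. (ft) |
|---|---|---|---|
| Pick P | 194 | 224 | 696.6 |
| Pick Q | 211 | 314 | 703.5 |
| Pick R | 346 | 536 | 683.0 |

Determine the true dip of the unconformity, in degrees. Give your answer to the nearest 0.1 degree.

23.3°

Let the plane be z = a·easting + b·northing + c.
Pick Q−Pick P: 17a + 90b = 6.9;  Pick R−Pick P: 152a + 312b = −13.6.
Solving gives a = −0.40315, b = 0.15282.
Gradient magnitude |∇z| = √(a² + b²) = √(0.16253 + 0.02335) = 0.43114.
True dip = arctan(0.43114) = 23.3°, dipping toward ESE (azimuth ≈ 111°).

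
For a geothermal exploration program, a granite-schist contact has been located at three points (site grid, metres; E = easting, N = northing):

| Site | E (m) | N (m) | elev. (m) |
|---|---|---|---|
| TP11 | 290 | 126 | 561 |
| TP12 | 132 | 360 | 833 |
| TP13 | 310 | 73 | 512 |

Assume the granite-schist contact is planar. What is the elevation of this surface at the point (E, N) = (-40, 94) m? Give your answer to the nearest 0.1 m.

804.6 m

Two edge vectors: TP11→TP12 = (-158, 234, 272), TP11→TP13 = (20, -53, -49).
Normal n = (TP11→TP12) × (TP11→TP13) = (2950, -2302, 3694).
So ∂z/∂E = −n_x/n_z = −0.79859 and ∂z/∂N = −n_y/n_z = 0.62317.
Intercept c from TP11: 561 + 231.59 − 78.52 = 714.07.
At (-40, 94): z = 31.9 + 58.6 + 714.07 = 804.6 m.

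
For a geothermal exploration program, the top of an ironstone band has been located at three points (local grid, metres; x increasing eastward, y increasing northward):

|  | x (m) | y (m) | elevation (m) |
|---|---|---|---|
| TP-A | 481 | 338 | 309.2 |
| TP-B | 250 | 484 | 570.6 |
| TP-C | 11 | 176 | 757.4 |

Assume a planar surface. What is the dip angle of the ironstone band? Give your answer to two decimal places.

Two edge vectors: TP-A→TP-B = (-231, 146, 261.4), TP-A→TP-C = (-470, -162, 448.2).
Normal n = (TP-A→TP-B) × (TP-A→TP-C) = (107784, -19323.8, 106042).
So ∂z/∂x = −n_x/n_z = −1.01643 and ∂z/∂y = −n_y/n_z = 0.18223.
Gradient magnitude |∇z| = √(a² + b²) = √(1.03312 + 0.03321) = 1.03263.
True dip = arctan(1.03263) = 45.92°, dipping toward E (azimuth ≈ 100°).

45.92°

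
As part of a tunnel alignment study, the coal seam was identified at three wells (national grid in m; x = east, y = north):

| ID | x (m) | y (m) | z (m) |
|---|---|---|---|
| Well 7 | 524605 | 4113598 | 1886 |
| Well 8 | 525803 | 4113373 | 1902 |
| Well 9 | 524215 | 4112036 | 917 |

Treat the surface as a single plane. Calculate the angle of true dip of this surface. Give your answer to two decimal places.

31.06°

Two edge vectors: Well 7→Well 8 = (1198, -225, 16), Well 7→Well 9 = (-390, -1562, -969).
Normal n = (Well 7→Well 8) × (Well 7→Well 9) = (243017, 1154622, -1959026).
So ∂z/∂x = −n_x/n_z = 0.12405 and ∂z/∂y = −n_y/n_z = 0.58939.
Gradient magnitude |∇z| = √(a² + b²) = √(0.01539 + 0.34738) = 0.60230.
True dip = arctan(0.60230) = 31.06°, dipping toward SSW (azimuth ≈ 192°).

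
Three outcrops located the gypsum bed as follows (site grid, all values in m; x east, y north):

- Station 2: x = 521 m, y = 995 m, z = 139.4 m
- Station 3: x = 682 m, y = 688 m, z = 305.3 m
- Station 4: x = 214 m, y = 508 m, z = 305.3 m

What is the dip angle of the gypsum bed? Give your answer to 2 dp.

Two edge vectors: Station 2→Station 3 = (161, -307, 165.9), Station 2→Station 4 = (-307, -487, 165.9).
Normal n = (Station 2→Station 3) × (Station 2→Station 4) = (29862, -77641.2, -172656).
So ∂z/∂x = −n_x/n_z = 0.17296 and ∂z/∂y = −n_y/n_z = −0.44969.
Gradient magnitude |∇z| = √(a² + b²) = √(0.02991 + 0.20222) = 0.48180.
True dip = arctan(0.48180) = 25.72°, dipping toward NNW (azimuth ≈ 339°).

25.72°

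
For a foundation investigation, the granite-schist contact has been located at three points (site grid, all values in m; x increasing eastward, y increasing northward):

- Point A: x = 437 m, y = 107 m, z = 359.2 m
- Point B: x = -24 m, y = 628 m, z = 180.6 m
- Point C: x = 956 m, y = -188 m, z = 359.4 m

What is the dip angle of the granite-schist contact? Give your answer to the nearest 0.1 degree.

38.4°

Let the plane be z = a·x + b·y + c.
Point B−Point A: −461a + 521b = −178.6;  Point C−Point A: 519a − 295b = 0.2.
Solving gives a = −0.39123, b = −0.68898.
Gradient magnitude |∇z| = √(a² + b²) = √(0.15306 + 0.47469) = 0.79231.
True dip = arctan(0.79231) = 38.4°, dipping toward NNE (azimuth ≈ 030°).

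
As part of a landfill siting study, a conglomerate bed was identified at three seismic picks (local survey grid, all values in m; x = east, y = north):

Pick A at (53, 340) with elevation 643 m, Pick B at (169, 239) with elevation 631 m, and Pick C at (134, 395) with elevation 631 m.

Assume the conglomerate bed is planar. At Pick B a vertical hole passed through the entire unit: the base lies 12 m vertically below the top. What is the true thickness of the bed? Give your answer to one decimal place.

Two edge vectors: Pick A→Pick B = (116, -101, -12), Pick A→Pick C = (81, 55, -12).
Normal n = (Pick A→Pick B) × (Pick A→Pick C) = (1872, 420, 14561).
So ∂z/∂x = −n_x/n_z = −0.12856 and ∂z/∂y = −n_y/n_z = −0.02884.
|∇z| = √(a²+b²) = 0.13176, so dip δ = arctan(0.13176) = 7.51°.
True thickness = vertical thickness × cos δ = 12 × cos 7.51° = 11.9 m.

11.9 m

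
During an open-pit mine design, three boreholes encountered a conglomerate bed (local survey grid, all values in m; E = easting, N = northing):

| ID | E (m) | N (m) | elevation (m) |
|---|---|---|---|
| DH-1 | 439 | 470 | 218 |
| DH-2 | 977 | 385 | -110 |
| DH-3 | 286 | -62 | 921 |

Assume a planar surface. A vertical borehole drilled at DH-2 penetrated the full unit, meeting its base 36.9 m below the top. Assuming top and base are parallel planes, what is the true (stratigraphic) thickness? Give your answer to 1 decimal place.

Let the plane be z = a·E + b·N + c.
DH-2−DH-1: 538a − 85b = −328;  DH-3−DH-1: −153a − 532b = 703.
Solving gives a = −0.78287, b = −1.09628.
|∇z| = √(a²+b²) = 1.34711, so dip δ = arctan(1.34711) = 53.41°.
True thickness = vertical thickness × cos δ = 36.9 × cos 53.41° = 22.0 m.

22.0 m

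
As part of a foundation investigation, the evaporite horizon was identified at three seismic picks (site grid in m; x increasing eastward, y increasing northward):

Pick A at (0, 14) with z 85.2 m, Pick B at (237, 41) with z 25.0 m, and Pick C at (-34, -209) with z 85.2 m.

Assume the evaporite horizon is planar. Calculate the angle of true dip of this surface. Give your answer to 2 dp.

Two edge vectors: Pick A→Pick B = (237, 27, -60.2), Pick A→Pick C = (-34, -223, 0).
Normal n = (Pick A→Pick B) × (Pick A→Pick C) = (-13424.6, 2046.8, -51933).
So ∂z/∂x = −n_x/n_z = −0.25850 and ∂z/∂y = −n_y/n_z = 0.03941.
Gradient magnitude |∇z| = √(a² + b²) = √(0.06682 + 0.00155) = 0.26149.
True dip = arctan(0.26149) = 14.65°, dipping toward E (azimuth ≈ 099°).

14.65°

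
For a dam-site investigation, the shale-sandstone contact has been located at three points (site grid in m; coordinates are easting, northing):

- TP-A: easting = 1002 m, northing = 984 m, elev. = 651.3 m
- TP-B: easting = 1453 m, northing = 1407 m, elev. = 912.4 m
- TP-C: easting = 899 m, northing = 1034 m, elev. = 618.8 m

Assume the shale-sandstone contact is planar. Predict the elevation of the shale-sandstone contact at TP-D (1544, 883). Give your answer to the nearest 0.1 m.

852.3 m

Two edge vectors: TP-A→TP-B = (451, 423, 261.1), TP-A→TP-C = (-103, 50, -32.5).
Normal n = (TP-A→TP-B) × (TP-A→TP-C) = (-26802.5, -12235.8, 66119).
So ∂z/∂easting = −n_x/n_z = 0.405368 and ∂z/∂northing = −n_y/n_z = 0.185057.
Intercept c from TP-A: 651.3 − 406.18 − 182.10 = 63.03.
At (1544, 883): z = 625.9 + 163.4 + 63.03 = 852.3 m.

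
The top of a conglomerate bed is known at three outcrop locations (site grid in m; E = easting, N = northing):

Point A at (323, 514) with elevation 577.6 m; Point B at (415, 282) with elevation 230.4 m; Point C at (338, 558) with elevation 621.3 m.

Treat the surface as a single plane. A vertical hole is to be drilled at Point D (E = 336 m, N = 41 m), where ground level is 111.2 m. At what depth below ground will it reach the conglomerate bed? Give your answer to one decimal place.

Two edge vectors: Point A→Point B = (92, -232, -347.2), Point A→Point C = (15, 44, 43.7).
Normal n = (Point A→Point B) × (Point A→Point C) = (5138.4, -9228.4, 7528).
So ∂z/∂E = −n_x/n_z = −0.68257 and ∂z/∂N = −n_y/n_z = 1.22588.
Intercept c from Point A: 577.6 + 220.47 − 630.10 = 167.97.
At (336, 41): z_contact = −229.34 + 50.26 + 167.97 = -11.11 m.
Depth below ground = 111.2 − (-11.11) = 122.3 m.

122.3 m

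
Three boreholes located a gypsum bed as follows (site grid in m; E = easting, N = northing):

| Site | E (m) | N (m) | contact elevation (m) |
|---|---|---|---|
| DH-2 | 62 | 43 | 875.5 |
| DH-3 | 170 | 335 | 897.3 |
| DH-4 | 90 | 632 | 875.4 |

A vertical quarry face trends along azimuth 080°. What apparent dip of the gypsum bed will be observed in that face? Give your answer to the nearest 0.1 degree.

12.8°

Two edge vectors: DH-2→DH-3 = (108, 292, 21.8), DH-2→DH-4 = (28, 589, -0.1).
Normal n = (DH-2→DH-3) × (DH-2→DH-4) = (-12869.4, 621.2, 55436).
So ∂z/∂E = −n_x/n_z = 0.23215 and ∂z/∂N = −n_y/n_z = −0.01121.
Unit vector along 080° is (sin 80°, cos 80°) = (0.9848, 0.1736).
Slope in that direction = a·(0.9848) + b·(0.1736) = 0.22668.
Apparent dip = arctan|0.22668| = 12.8° (true dip is 13.1°, so apparent ≤ true as expected).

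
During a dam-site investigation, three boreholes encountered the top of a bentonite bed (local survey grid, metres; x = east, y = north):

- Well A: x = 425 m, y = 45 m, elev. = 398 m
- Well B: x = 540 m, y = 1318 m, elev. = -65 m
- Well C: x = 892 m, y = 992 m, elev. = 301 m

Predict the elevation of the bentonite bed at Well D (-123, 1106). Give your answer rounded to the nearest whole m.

Let the plane be z = a·x + b·y + c.
Well B−Well A: 115a + 1273b = −463;  Well C−Well A: 467a + 947b = −97.
Solving gives a = 0.64866, b = −0.42231.
Then c = 398 − a·425 − b·45 = 141.32.
At (-123, 1106): z = −79.8 − 467.1 + 141.32 = -405.5 m.

-406 m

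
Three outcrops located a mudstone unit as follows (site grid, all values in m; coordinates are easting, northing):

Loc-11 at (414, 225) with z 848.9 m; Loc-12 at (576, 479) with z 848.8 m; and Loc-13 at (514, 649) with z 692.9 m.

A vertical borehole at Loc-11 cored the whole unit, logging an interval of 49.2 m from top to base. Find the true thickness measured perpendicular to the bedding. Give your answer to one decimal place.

33.3 m

Two edge vectors: Loc-11→Loc-12 = (162, 254, -0.1), Loc-11→Loc-13 = (100, 424, -156).
Normal n = (Loc-11→Loc-12) × (Loc-11→Loc-13) = (-39581.6, 25262, 43288).
So ∂z/∂easting = −n_x/n_z = 0.91438 and ∂z/∂northing = −n_y/n_z = −0.58358.
|∇z| = √(a²+b²) = 1.08474, so dip δ = arctan(1.08474) = 47.33°.
True thickness = vertical thickness × cos δ = 49.2 × cos 47.33° = 33.3 m.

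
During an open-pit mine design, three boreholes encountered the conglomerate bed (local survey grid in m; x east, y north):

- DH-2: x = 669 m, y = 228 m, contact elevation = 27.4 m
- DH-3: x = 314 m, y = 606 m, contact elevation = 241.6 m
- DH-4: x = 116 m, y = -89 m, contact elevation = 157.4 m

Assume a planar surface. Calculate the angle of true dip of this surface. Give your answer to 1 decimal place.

Two edge vectors: DH-2→DH-3 = (-355, 378, 214.2), DH-2→DH-4 = (-553, -317, 130).
Normal n = (DH-2→DH-3) × (DH-2→DH-4) = (117041.4, -72302.6, 321569).
So ∂z/∂x = −n_x/n_z = −0.36397 and ∂z/∂y = −n_y/n_z = 0.22484.
Gradient magnitude |∇z| = √(a² + b²) = √(0.13247 + 0.05055) = 0.42782.
True dip = arctan(0.42782) = 23.2°, dipping toward ESE (azimuth ≈ 122°).

23.2°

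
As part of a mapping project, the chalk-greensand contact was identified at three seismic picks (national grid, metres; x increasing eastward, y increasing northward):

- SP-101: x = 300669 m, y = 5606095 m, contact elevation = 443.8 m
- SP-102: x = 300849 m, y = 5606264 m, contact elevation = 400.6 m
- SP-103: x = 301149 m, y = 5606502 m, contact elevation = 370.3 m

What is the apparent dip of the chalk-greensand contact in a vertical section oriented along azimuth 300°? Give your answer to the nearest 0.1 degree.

46.3°

Two edge vectors: SP-101→SP-102 = (180, 169, -43.2), SP-101→SP-103 = (480, 407, -73.5).
Normal n = (SP-101→SP-102) × (SP-101→SP-103) = (5160.9, -7506, -7860).
So ∂z/∂x = −n_x/n_z = 0.65660 and ∂z/∂y = −n_y/n_z = −0.95496.
Unit vector along 300° is (sin 300°, cos 300°) = (-0.8660, 0.5000).
Slope in that direction = a·(-0.8660) + b·(0.5000) = −1.04612.
Apparent dip = arctan|1.04612| = 46.3° (true dip is 49.2°, so apparent ≤ true as expected).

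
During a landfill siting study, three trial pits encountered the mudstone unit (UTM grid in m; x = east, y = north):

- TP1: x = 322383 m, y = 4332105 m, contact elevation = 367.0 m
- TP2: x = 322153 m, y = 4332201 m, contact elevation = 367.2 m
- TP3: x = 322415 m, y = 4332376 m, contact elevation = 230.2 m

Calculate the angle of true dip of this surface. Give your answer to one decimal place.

27.5°

Let the plane be z = a·x + b·y + c.
TP2−TP1: −230a + 96b = 0.2;  TP3−TP1: 32a + 271b = −136.8.
Solving gives a = −0.20163, b = −0.48099.
Gradient magnitude |∇z| = √(a² + b²) = √(0.04065 + 0.23135) = 0.52154.
True dip = arctan(0.52154) = 27.5°, dipping toward NNE (azimuth ≈ 023°).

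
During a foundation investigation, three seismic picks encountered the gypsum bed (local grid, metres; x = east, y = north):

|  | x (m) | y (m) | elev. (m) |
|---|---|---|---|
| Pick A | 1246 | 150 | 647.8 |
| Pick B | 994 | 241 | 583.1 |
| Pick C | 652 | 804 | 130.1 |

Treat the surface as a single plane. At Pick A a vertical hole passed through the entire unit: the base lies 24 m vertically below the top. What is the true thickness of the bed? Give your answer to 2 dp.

18.45 m

Let the plane be z = a·x + b·y + c.
Pick B−Pick A: −252a + 91b = −64.7;  Pick C−Pick A: −594a + 654b = −517.7.
Solving gives a = −0.04331, b = −0.83093.
|∇z| = √(a²+b²) = 0.83206, so dip δ = arctan(0.83206) = 39.76°.
True thickness = vertical thickness × cos δ = 24 × cos 39.76° = 18.45 m.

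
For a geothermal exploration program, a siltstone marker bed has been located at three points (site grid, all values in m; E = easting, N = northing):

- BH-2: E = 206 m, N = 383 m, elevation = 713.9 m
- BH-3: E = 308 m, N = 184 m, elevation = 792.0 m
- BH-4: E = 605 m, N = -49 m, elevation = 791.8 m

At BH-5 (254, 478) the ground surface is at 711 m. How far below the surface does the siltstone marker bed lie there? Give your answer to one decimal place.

84.3 m

Let the plane be z = a·E + b·N + c.
BH-3−BH-2: 102a − 199b = 78.1;  BH-4−BH-2: 399a − 432b = 77.9.
Solving gives a = −0.51609, b = −0.65699.
Then c = 713.9 − a·206 − b·383 = 1071.84.
At (254, 478): z_contact = −131.09 − 314.04 + 1071.84 = 626.71 m.
Depth below ground = 711 − 626.71 = 84.3 m.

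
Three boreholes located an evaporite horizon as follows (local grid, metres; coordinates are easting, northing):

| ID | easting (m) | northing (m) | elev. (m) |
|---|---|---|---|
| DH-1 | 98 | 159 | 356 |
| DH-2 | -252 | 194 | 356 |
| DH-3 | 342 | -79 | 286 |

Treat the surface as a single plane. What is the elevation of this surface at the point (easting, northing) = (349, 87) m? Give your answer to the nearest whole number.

341 m

Let the plane be z = a·easting + b·northing + c.
DH-2−DH-1: −350a + 35b = 0;  DH-3−DH-1: 244a − 238b = −70.
Solving gives a = 0.03277, b = 0.32772.
Then c = 356 − a·98 − b·159 = 300.68.
At (349, 87): z = 11.4 + 28.5 + 300.68 = 340.6 m.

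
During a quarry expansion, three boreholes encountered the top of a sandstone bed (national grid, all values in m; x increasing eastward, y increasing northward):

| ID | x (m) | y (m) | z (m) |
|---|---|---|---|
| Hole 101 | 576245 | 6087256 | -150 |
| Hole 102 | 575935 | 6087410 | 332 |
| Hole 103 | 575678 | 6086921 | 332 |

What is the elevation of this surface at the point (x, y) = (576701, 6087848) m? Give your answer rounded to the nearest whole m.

-329 m

Let the plane be z = a·x + b·y + c.
Hole 102−Hole 101: −310a + 154b = 482;  Hole 103−Hole 101: −567a − 335b = 482.
Solving gives a = −1.23293647, b = 0.64798502.
Then c = -150 − a·576245 − b·6087256 = −3234127.21.
At (576701, 6087848): z = −711035.7 + 3944834.3 − 3234127.21 = -328.6 m.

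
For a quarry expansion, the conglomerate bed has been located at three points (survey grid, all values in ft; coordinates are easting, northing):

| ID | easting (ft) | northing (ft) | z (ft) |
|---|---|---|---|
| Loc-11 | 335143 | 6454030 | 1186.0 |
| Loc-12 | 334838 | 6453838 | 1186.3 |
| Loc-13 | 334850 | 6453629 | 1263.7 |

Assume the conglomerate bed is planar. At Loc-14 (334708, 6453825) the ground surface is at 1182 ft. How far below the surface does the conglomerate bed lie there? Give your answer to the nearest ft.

20 ft

Two edge vectors: Loc-11→Loc-12 = (-305, -192, 0.3), Loc-11→Loc-13 = (-293, -401, 77.7).
Normal n = (Loc-11→Loc-12) × (Loc-11→Loc-13) = (-14798.1, 23610.6, 66049).
So ∂z/∂easting = −n_x/n_z = 0.22404730 and ∂z/∂northing = −n_y/n_z = −0.35747097.
Intercept c from Loc-11: 1186 − 75087.88 + 2307128.35 = 2233226.47.
At (334708, 6453825): z_contact = 74990.4 − 2307055.1 + 2233226.47 = 1161.8 ft.
Depth below ground = 1182 − 1161.8 = 20 ft.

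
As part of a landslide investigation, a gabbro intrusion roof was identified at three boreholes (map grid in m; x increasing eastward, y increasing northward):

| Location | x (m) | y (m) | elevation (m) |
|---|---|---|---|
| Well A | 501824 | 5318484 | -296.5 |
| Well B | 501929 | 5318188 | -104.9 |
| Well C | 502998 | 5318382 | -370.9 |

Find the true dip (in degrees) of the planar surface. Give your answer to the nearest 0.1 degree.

35.1°

Let the plane be z = a·x + b·y + c.
Well B−Well A: 105a − 296b = 191.6;  Well C−Well A: 1174a − 102b = −74.4.
Solving gives a = −0.12342, b = −0.69108.
Gradient magnitude |∇z| = √(a² + b²) = √(0.01523 + 0.47759) = 0.70201.
True dip = arctan(0.70201) = 35.1°, dipping toward N (azimuth ≈ 010°).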